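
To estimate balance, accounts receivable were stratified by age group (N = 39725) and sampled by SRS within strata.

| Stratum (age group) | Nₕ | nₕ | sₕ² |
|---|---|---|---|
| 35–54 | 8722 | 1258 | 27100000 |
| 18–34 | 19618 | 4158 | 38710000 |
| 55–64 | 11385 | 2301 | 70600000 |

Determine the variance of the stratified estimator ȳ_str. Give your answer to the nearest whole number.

Var(ȳ_str) = Σₕ Wₕ²(1 − fₕ)sₕ²/nₕ with Wₕ = Nₕ/N, N = 39725.
35–54: Wₕ = 0.21955947; term = 0.21955947²·(1 − 0.14423297)·27100000/1258 = 888.68643.
18–34: Wₕ = 0.49384519; term = 0.49384519²·(1 − 0.21194821)·38710000/4158 = 1789.2668.
55–64: Wₕ = 0.28659534; term = 0.28659534²·(1 − 0.20210804)·70600000/2301 = 2010.8072.
Sum = 4688.7604.

4689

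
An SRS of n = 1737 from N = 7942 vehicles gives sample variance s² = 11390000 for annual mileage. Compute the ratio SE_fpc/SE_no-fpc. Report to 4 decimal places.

0.8839

f = n/N = 1737/7942 = 0.21871065.
SE_no-fpc = √(s²/n) = 80.97705; SE_fpc = √((1−f)s²/n) = 71.576079.
Ratio = √(1−f) = 0.88390573.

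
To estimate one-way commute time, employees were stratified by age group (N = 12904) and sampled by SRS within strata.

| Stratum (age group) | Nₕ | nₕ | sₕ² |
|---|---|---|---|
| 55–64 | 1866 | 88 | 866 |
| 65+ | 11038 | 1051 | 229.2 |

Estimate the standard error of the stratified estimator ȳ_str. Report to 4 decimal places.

Var(ȳ_str) = Σₕ Wₕ²(1 − fₕ)sₕ²/nₕ with Wₕ = Nₕ/N, N = 12904.
55–64: Wₕ = 0.14460632; term = 0.14460632²·(1 − 0.04715970)·866/88 = 0.19607847.
65+: Wₕ = 0.85539368; term = 0.85539368²·(1 − 0.09521652)·229.2/1051 = 0.14437388.
Sum = 0.34045235.
SE = √(0.34045235) = 0.5835.

0.5835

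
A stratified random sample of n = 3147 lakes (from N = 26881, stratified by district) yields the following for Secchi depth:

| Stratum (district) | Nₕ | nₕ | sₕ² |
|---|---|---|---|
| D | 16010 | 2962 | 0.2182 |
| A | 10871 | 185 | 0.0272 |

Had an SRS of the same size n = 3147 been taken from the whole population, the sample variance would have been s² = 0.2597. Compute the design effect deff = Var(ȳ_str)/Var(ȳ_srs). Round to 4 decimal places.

Var(ȳ_str) = Σ Wₕ²(1−fₕ)sₕ²/nₕ with Wₕ = Nₕ/26881:
  D: (16010/26881)²·(1−2962/16010)·0.2182/2962 = 2.1296789 × 10^-5
  A: (10871/26881)²·(1−185/10871)·0.0272/185 = 2.3636926 × 10^-5
  → Var(ȳ_str) = 4.4933715 × 10^-5.
Var(ȳ_srs) = (1 − 3147/26881)·0.2597/3147 = 7.2861939 × 10^-5.
deff = (4.4933715 × 10^-5) / (7.2861939 × 10^-5) = 0.6167.

0.6167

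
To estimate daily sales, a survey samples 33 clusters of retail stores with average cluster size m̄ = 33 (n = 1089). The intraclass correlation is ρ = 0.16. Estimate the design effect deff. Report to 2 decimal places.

6.12

deff = 1 + (33 − 1)·0.16 = 1 + 5.12 = 6.12.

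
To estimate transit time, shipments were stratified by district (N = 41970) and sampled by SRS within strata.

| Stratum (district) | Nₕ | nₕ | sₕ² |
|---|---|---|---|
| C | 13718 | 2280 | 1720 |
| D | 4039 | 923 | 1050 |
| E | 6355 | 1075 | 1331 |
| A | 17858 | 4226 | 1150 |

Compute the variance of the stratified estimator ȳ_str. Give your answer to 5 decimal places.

Var(ȳ_str) = Σₕ Wₕ²(1 − fₕ)sₕ²/nₕ with Wₕ = Nₕ/N, N = 41970.
C: Wₕ = 0.32685251; term = 0.32685251²·(1 − 0.16620499)·1720/2280 = 0.067198032.
D: Wₕ = 0.09623541; term = 0.09623541²·(1 − 0.22852191)·1050/923 = 0.0081279488.
E: Wₕ = 0.15141768; term = 0.15141768²·(1 − 0.16915814)·1331/1075 = 0.023585285.
A: Wₕ = 0.42549440; term = 0.42549440²·(1 − 0.23664464)·1150/4226 = 0.037608222.
Sum = 0.13651949.

0.13652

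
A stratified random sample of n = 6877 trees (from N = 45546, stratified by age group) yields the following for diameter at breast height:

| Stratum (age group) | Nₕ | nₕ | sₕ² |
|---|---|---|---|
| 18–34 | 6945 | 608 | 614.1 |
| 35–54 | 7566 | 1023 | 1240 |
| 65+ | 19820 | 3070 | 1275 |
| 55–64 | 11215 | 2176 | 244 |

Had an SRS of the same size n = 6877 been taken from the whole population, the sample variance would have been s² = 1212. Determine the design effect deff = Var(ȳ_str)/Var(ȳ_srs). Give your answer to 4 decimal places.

Var(ȳ_str) = Σ Wₕ²(1−fₕ)sₕ²/nₕ with Wₕ = Nₕ/45546:
  18–34: (6945/45546)²·(1−608/6945)·614.1/608 = 0.021428462
  35–54: (7566/45546)²·(1−1023/7566)·1240/1023 = 0.02892603
  65+: (19820/45546)²·(1−3070/19820)·1275/3070 = 0.066464507
  55–64: (11215/45546)²·(1−2176/11215)·244/2176 = 0.0054796159
  → Var(ȳ_str) = 0.12229861.
Var(ȳ_srs) = (1 − 6877/45546)·1212/6877 = 0.14962918.
deff = 0.12229861 / 0.14962918 = 0.8173.

0.8173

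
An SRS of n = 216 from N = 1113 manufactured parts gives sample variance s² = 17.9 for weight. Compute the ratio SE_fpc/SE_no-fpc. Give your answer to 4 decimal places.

f = n/N = 216/1113 = 0.19407008.
SE_no-fpc = √(s²/n) = 0.28787214; SE_fpc = √((1−f)s²/n) = 0.25843318.
Ratio = √(1−f) = 0.89773600.

0.8977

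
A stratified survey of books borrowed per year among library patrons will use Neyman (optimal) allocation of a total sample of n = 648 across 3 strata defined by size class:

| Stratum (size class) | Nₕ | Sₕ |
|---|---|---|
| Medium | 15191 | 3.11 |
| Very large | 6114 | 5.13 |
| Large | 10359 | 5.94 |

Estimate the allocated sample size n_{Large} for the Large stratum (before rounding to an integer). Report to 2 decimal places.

Neyman allocation: nₕ = n·NₕSₕ / Σⱼ NⱼSⱼ.
Σ NⱼSⱼ = 15191·3.11 + 6114·5.13 + 10359·5.94 = 140141.29.
n_{Large} = 648·10359·5.94 / 140141.29 = 284.52.

284.52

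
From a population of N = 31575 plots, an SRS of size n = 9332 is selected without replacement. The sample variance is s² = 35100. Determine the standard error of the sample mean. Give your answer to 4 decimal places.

1.6278

Under SRS without replacement, Var(ȳ) = (1 − f)·s²/n with f = n/N = 9332/31575 = 0.29555028.
Var(ȳ) = (1 − 0.29555028)·35100/9332 = 0.70444972·3.7612516 = 2.6496127.
SE(ȳ) = √(2.6496127) = 1.6278.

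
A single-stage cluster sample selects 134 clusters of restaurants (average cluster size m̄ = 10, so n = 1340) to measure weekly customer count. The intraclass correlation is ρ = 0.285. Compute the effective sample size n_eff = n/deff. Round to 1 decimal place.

375.9

deff = 1 + (10 − 1)·0.285 = 1 + 2.565 = 3.565.
n_eff = 1340 / 3.565 = 375.9.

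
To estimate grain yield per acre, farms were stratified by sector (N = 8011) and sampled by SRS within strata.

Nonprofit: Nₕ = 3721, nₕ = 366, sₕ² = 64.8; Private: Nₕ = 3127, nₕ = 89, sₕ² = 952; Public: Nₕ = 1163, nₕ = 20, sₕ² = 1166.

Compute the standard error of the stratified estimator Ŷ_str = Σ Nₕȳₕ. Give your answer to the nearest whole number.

Var(Ŷ_str) = Σₕ Nₕ²(1 − fₕ)sₕ²/nₕ.
Nonprofit: 3721²·(1 − 366/3721)·64.8/366 = 2.210274 × 10^6.
Private: 3127²·(1 − 89/3127)·952/89 = 1.0161612 × 10^8.
Public: 1163²·(1 − 20/1163)·1166/20 = 7.7498715 × 10^7.
Sum = 1.8132511 × 10^8.
SE = √(1.8132511 × 10^8) = 13466.

13466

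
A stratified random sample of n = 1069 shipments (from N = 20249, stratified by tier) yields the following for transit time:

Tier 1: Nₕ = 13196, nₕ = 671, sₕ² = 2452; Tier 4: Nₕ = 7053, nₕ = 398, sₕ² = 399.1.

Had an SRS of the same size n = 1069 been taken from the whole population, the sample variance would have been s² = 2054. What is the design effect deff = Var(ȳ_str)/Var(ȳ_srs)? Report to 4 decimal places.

Var(ȳ_str) = Σ Wₕ²(1−fₕ)sₕ²/nₕ with Wₕ = Nₕ/20249:
  Tier 1: (13196/20249)²·(1−671/13196)·2452/671 = 1.4730274
  Tier 4: (7053/20249)²·(1−398/7053)·399.1/398 = 0.11479248
  → Var(ȳ_str) = 1.5878199.
Var(ȳ_srs) = (1 − 1069/20249)·2054/1069 = 1.8199848.
deff = 1.5878199 / 1.8199848 = 0.8724.

0.8724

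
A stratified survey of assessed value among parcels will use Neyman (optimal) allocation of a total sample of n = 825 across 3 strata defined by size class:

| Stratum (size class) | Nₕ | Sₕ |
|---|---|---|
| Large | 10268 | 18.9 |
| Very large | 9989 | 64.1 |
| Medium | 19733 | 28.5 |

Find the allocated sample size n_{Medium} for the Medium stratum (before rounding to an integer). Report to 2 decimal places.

332.18

Neyman allocation: nₕ = n·NₕSₕ / Σⱼ NⱼSⱼ.
Σ NⱼSⱼ = 10268·18.9 + 9989·64.1 + 19733·28.5 = 1.3967506 × 10^6.
n_{Medium} = 825·19733·28.5 / (1.3967506 × 10^6) = 332.18.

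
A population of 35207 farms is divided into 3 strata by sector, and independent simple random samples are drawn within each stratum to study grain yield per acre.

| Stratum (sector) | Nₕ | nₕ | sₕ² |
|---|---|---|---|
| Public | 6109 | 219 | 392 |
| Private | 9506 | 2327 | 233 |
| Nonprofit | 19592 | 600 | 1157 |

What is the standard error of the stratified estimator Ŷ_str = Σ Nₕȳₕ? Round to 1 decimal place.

28084.8

Var(Ŷ_str) = Σₕ Nₕ²(1 − fₕ)sₕ²/nₕ.
Public: 6109²·(1 − 219/6109)·392/219 = 6.4406155 × 10^7.
Private: 9506²·(1 − 2327/9506)·233/2327 = 6.8331555 × 10^6.
Nonprofit: 19592²·(1 − 600/19592)·1157/600 = 7.1751599 × 10^8.
Sum = 7.887553 × 10^8.
SE = √(7.887553 × 10^8) = 28084.8.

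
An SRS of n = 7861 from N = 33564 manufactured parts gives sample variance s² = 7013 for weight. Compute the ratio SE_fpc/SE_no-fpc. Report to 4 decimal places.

f = n/N = 7861/33564 = 0.23420927.
SE_no-fpc = √(s²/n) = 0.94452405; SE_fpc = √((1−f)s²/n) = 0.82654799.
Ratio = √(1−f) = 0.87509470.

0.8751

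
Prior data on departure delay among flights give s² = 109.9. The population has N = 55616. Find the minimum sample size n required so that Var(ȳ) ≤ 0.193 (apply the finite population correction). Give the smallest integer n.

564

Without fpc, n₀ = s²/D = 109.9/0.193 = 569.4301.
With fpc, (1 − n/N)·s²/n ≤ D requires n ≥ n₀/(1 + n₀/N) = 569.4301/(1 + 569.4301/55616) = 563.6590.
Rounding up, n = 564.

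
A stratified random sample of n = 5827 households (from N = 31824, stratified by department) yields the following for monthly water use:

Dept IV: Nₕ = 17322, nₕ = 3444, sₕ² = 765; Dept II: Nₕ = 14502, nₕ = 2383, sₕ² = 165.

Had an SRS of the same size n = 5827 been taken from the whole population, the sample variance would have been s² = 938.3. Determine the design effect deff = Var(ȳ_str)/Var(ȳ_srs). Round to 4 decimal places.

Var(ȳ_str) = Σ Wₕ²(1−fₕ)sₕ²/nₕ with Wₕ = Nₕ/31824:
  Dept IV: (17322/31824)²·(1−3444/17322)·765/3444 = 0.052724647
  Dept II: (14502/31824)²·(1−2383/14502)·165/2383 = 0.012015589
  → Var(ȳ_str) = 0.064740236.
Var(ȳ_srs) = (1 − 5827/31824)·938.3/5827 = 0.13154222.
deff = 0.064740236 / 0.13154222 = 0.4922.

0.4922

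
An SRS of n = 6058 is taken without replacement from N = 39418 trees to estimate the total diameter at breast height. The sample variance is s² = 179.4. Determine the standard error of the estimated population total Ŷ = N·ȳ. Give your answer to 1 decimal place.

6240.3

Var(Ŷ) = N²·Var(ȳ) = N²·(1 − n/N)·s²/n.
f = 6058/39418 = 0.15368613; Var(ȳ) = 0.84631387·179.4/6058 = 0.025062514.
Var(Ŷ) = 39418² · 0.025062514 = 3.8941601 × 10^7.
SE(Ŷ) = √(3.8941601 × 10^7) = 6240.3.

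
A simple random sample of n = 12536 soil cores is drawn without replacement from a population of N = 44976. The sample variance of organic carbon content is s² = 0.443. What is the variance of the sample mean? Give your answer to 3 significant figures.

Under SRS without replacement, Var(ȳ) = (1 − f)·s²/n with f = n/N = 12536/44976 = 0.27872643.
Var(ȳ) = (1 − 0.27872643)·0.443/12536 = 0.72127357·3.5338226 × 10^-5 = 2.5488528 × 10^-5.

2.55 × 10^-5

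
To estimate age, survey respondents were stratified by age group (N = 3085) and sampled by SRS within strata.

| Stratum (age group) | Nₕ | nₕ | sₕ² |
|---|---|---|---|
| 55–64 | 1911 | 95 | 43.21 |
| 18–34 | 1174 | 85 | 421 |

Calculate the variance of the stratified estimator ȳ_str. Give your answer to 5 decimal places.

Var(ȳ_str) = Σₕ Wₕ²(1 − fₕ)sₕ²/nₕ with Wₕ = Nₕ/N, N = 3085.
55–64: Wₕ = 0.61944895; term = 0.61944895²·(1 − 0.04971219)·43.21/95 = 0.16585435.
18–34: Wₕ = 0.38055105; term = 0.38055105²·(1 − 0.07240204)·421/85 = 0.66534793.
Sum = 0.83120228.

0.83120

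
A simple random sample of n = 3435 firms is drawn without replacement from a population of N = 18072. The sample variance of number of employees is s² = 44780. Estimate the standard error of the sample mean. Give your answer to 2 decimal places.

3.25

Under SRS without replacement, Var(ȳ) = (1 − f)·s²/n with f = n/N = 3435/18072 = 0.19007304.
Var(ȳ) = (1 − 0.19007304)·44780/3435 = 0.80992696·13.03639 = 10.558524.
SE(ȳ) = √(10.558524) = 3.25.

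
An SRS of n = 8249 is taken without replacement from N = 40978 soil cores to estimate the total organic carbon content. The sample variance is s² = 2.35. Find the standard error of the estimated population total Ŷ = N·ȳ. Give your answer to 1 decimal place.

618.1

Var(Ŷ) = N²·Var(ȳ) = N²·(1 − n/N)·s²/n.
f = 8249/40978 = 0.20130314; Var(ȳ) = 0.79869686·2.35/8249 = 2.2753517 × 10^-4.
Var(Ŷ) = 40978² · (2.2753517 × 10^-4) = 382076.26.
SE(Ŷ) = √(382076.26) = 618.1.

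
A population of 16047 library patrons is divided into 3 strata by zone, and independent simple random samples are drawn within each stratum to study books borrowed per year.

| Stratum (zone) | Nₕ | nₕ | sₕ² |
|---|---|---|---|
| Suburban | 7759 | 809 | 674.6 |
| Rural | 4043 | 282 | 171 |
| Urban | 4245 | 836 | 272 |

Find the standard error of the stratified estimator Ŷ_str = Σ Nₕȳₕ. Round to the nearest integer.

Var(Ŷ_str) = Σₕ Nₕ²(1 − fₕ)sₕ²/nₕ.
Suburban: 7759²·(1 − 809/7759)·674.6/809 = 4.4966426 × 10^7.
Rural: 4043²·(1 − 282/4043)·171/282 = 9.2204916 × 10^6.
Urban: 4245²·(1 − 836/4245)·272/836 = 4.7083346 × 10^6.
Sum = 5.8895252 × 10^7.
SE = √(5.8895252 × 10^7) = 7674.

7674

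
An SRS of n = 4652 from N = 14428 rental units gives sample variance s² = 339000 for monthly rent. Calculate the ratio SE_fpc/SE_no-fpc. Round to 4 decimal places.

f = n/N = 4652/14428 = 0.32242861.
SE_no-fpc = √(s²/n) = 8.536503; SE_fpc = √((1−f)s²/n) = 7.0267989.
Ratio = √(1−f) = 0.82314725.

0.8231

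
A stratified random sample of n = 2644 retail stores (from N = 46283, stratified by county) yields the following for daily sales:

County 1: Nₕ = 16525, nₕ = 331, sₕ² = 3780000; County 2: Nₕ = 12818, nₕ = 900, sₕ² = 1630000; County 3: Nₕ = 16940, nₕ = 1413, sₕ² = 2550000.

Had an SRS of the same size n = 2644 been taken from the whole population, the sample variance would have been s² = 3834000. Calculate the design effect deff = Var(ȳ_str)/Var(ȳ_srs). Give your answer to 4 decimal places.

Var(ȳ_str) = Σ Wₕ²(1−fₕ)sₕ²/nₕ with Wₕ = Nₕ/46283:
  County 1: (16525/46283)²·(1−331/16525)·3780000/331 = 1426.6466
  County 2: (12818/46283)²·(1−900/12818)·1630000/900 = 129.15932
  County 3: (16940/46283)²·(1−1413/16940)·2550000/1413 = 221.59297
  → Var(ȳ_str) = 1777.3989.
Var(ȳ_srs) = (1 − 2644/46283)·3834000/2644 = 1367.2375.
deff = 1777.3989 / 1367.2375 = 1.3000.

1.3000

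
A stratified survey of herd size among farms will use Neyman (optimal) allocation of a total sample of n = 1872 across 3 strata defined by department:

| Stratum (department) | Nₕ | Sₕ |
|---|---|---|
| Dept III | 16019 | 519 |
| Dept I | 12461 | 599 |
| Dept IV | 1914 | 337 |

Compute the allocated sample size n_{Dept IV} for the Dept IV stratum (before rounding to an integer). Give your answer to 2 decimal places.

Neyman allocation: nₕ = n·NₕSₕ / Σⱼ NⱼSⱼ.
Σ NⱼSⱼ = 16019·519 + 12461·599 + 1914·337 = 1.6423018 × 10^7.
n_{Dept IV} = 1872·1914·337 / (1.6423018 × 10^7) = 73.52.

73.52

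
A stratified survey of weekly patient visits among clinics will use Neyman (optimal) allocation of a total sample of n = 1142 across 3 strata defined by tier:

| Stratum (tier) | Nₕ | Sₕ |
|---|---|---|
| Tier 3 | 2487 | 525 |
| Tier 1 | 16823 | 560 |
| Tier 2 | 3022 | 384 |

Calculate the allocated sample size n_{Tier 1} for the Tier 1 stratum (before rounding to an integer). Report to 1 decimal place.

905.1

Neyman allocation: nₕ = n·NₕSₕ / Σⱼ NⱼSⱼ.
Σ NⱼSⱼ = 2487·525 + 16823·560 + 3022·384 = 1.1887003 × 10^7.
n_{Tier 1} = 1142·16823·560 / (1.1887003 × 10^7) = 905.1.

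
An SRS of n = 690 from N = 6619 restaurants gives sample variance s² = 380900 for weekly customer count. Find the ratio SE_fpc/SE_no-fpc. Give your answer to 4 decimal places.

f = n/N = 690/6619 = 0.10424535.
SE_no-fpc = √(s²/n) = 23.495297; SE_fpc = √((1−f)s²/n) = 22.236963.
Ratio = √(1−f) = 0.94644316.

0.9464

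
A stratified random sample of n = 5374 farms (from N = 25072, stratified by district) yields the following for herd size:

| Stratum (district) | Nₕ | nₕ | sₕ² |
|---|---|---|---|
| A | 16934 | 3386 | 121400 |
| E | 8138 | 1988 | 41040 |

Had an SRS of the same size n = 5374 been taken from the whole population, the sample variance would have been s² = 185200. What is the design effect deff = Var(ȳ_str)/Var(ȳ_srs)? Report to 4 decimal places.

Var(ȳ_str) = Σ Wₕ²(1−fₕ)sₕ²/nₕ with Wₕ = Nₕ/25072:
  A: (16934/25072)²·(1−3386/16934)·121400/3386 = 13.085446
  E: (8138/25072)²·(1−1988/8138)·41040/1988 = 1.6436366
  → Var(ȳ_str) = 14.729083.
Var(ȳ_srs) = (1 − 5374/25072)·185200/5374 = 27.075499.
deff = 14.729083 / 27.075499 = 0.5440.

0.5440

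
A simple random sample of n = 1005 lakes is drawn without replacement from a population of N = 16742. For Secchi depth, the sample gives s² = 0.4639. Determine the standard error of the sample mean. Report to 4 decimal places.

0.0208

Under SRS without replacement, Var(ȳ) = (1 − f)·s²/n with f = n/N = 1005/16742 = 0.06002867.
Var(ȳ) = (1 − 0.06002867)·0.4639/1005 = 0.93997133·4.6159204 × 10^-4 = 4.3388328 × 10^-4.
SE(ȳ) = √(4.3388328 × 10^-4) = 0.0208.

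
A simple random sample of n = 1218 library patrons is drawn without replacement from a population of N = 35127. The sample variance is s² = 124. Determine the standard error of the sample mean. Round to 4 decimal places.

0.3135

Under SRS without replacement, Var(ȳ) = (1 − f)·s²/n with f = n/N = 1218/35127 = 0.03467418.
Var(ȳ) = (1 − 0.03467418)·124/1218 = 0.96532582·0.10180624 = 0.098276192.
SE(ȳ) = √(0.098276192) = 0.3135.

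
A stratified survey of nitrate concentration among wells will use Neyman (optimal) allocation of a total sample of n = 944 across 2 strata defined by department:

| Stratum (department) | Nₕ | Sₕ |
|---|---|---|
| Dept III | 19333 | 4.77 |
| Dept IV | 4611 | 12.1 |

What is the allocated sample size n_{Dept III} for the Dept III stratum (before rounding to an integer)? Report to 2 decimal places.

588.16

Neyman allocation: nₕ = n·NₕSₕ / Σⱼ NⱼSⱼ.
Σ NⱼSⱼ = 19333·4.77 + 4611·12.1 = 148011.51.
n_{Dept III} = 944·19333·4.77 / 148011.51 = 588.16.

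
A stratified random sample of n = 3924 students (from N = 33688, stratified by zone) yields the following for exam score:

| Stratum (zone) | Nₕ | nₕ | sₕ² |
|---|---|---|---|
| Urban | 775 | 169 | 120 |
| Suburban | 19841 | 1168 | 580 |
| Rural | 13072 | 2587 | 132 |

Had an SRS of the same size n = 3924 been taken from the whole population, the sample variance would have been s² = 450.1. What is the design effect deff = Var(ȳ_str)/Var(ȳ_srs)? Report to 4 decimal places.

Var(ȳ_str) = Σ Wₕ²(1−fₕ)sₕ²/nₕ with Wₕ = Nₕ/33688:
  Urban: (775/33688)²·(1−169/775)·120/169 = 2.9384507 × 10^-4
  Suburban: (19841/33688)²·(1−1168/19841)·580/1168 = 0.16211095
  Rural: (13072/33688)²·(1−2587/13072)·132/2587 = 0.0061622245
  → Var(ȳ_str) = 0.16856702.
Var(ȳ_srs) = (1 − 3924/33688)·450.1/3924 = 0.10134354.
deff = 0.16856702 / 0.10134354 = 1.6633.

1.6633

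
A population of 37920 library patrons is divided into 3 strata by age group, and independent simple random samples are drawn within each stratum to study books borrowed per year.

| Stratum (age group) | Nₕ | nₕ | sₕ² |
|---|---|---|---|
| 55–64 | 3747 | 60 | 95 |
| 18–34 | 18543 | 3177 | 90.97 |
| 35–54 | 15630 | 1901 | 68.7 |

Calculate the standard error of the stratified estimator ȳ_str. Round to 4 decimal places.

0.1621

Var(ȳ_str) = Σₕ Wₕ²(1 − fₕ)sₕ²/nₕ with Wₕ = Nₕ/N, N = 37920.
55–64: Wₕ = 0.09881329; term = 0.09881329²·(1 − 0.01601281)·95/60 = 0.015212218.
18–34: Wₕ = 0.48900316; term = 0.48900316²·(1 − 0.17133150)·90.97/3177 = 0.0056739454.
35–54: Wₕ = 0.41218354; term = 0.41218354²·(1 − 0.12162508)·68.7/1901 = 0.0053930674.
Sum = 0.026279231.
SE = √(0.026279231) = 0.1621.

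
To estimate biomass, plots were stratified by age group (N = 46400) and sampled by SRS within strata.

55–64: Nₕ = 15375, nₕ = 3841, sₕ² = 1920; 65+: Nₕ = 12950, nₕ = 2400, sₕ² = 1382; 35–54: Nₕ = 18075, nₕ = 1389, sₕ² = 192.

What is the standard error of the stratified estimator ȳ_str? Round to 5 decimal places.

0.31157

Var(ȳ_str) = Σₕ Wₕ²(1 − fₕ)sₕ²/nₕ with Wₕ = Nₕ/N, N = 46400.
55–64: Wₕ = 0.33135776; term = 0.33135776²·(1 − 0.24982114)·1920/3841 = 0.041173334.
65+: Wₕ = 0.27909483; term = 0.27909483²·(1 − 0.18532819)·1382/2400 = 0.036541222.
35–54: Wₕ = 0.38954741; term = 0.38954741²·(1 − 0.07684647)·192/1389 = 0.019363933.
Sum = 0.097078489.
SE = √(0.097078489) = 0.31157.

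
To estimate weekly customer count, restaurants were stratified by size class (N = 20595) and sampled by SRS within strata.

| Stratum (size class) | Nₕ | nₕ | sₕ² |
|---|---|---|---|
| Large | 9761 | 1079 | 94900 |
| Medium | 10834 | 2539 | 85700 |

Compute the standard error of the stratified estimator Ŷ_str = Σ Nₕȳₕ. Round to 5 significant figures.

Var(Ŷ_str) = Σₕ Nₕ²(1 − fₕ)sₕ²/nₕ.
Large: 9761²·(1 − 1079/9761)·94900/1079 = 7.4534761 × 10^9.
Medium: 10834²·(1 − 2539/10834)·85700/2539 = 3.0333557 × 10^9.
Sum = 1.0486832 × 10^10.
SE = √(1.0486832 × 10^10) = 102410.

102410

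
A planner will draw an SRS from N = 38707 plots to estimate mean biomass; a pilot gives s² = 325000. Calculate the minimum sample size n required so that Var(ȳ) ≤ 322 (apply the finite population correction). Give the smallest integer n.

984

Without fpc, n₀ = s²/D = 325000/322 = 1009.3168.
With fpc, (1 − n/N)·s²/n ≤ D requires n ≥ n₀/(1 + n₀/N) = 1009.3168/(1 + 1009.3168/38707) = 983.6669.
Rounding up, n = 984.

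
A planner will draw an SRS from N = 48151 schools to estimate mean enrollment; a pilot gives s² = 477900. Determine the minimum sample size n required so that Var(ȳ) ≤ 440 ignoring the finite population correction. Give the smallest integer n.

1087

Without fpc, n₀ = s²/D = 477900/440 = 1086.1364.
Rounding up, n = 1087.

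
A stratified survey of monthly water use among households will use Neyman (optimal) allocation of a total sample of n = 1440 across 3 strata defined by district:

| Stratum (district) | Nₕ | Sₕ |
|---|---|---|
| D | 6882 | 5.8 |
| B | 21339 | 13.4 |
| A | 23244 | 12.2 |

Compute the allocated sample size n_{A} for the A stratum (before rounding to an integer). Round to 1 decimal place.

Neyman allocation: nₕ = n·NₕSₕ / Σⱼ NⱼSⱼ.
Σ NⱼSⱼ = 6882·5.8 + 21339·13.4 + 23244·12.2 = 609435.
n_{A} = 1440·23244·12.2 / 609435 = 670.0.

670.0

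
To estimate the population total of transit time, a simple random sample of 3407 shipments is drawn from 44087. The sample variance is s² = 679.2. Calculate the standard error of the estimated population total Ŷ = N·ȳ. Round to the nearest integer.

18909

Var(Ŷ) = N²·Var(ȳ) = N²·(1 − n/N)·s²/n.
f = 3407/44087 = 0.07727902; Var(ȳ) = 0.92272098·679.2/3407 = 0.18394837.
Var(Ŷ) = 44087² · 0.18394837 = 3.5753375 × 10^8.
SE(Ŷ) = √(3.5753375 × 10^8) = 18909.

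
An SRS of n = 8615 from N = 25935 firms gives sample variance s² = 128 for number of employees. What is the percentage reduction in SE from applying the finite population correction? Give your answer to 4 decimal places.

18.2795

f = n/N = 8615/25935 = 0.33217660.
SE_no-fpc = √(s²/n) = 0.1218926; SE_fpc = √((1−f)s²/n) = 0.099611198.
Ratio = √(1−f) = 0.81720463. Reduction = 100·(1 − 0.81720463) = 18.2795%.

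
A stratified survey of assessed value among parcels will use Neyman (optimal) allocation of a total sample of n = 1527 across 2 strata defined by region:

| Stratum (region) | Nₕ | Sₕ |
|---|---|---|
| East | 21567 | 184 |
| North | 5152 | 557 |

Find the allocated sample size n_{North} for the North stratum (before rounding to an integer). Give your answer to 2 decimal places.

640.83

Neyman allocation: nₕ = n·NₕSₕ / Σⱼ NⱼSⱼ.
Σ NⱼSⱼ = 21567·184 + 5152·557 = 6.837992 × 10^6.
n_{North} = 1527·5152·557 / (6.837992 × 10^6) = 640.83.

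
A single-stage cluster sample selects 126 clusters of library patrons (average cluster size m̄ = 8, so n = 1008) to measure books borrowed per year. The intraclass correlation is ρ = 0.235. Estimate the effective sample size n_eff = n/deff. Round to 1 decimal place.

deff = 1 + (8 − 1)·0.235 = 1 + 1.645 = 2.645.
n_eff = 1008 / 2.645 = 381.1.

381.1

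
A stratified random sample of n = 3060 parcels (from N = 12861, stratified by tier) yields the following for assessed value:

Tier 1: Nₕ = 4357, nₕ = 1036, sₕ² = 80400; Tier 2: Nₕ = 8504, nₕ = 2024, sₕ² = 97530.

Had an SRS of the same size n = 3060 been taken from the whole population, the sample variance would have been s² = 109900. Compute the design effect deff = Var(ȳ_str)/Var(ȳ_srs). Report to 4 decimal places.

0.8346

Var(ȳ_str) = Σ Wₕ²(1−fₕ)sₕ²/nₕ with Wₕ = Nₕ/12861:
  Tier 1: (4357/12861)²·(1−1036/4357)·80400/1036 = 6.78896
  Tier 2: (8504/12861)²·(1−2024/8504)·97530/2024 = 16.05375
  → Var(ȳ_str) = 22.84271.
Var(ȳ_srs) = (1 − 3060/12861)·109900/3060 = 27.369818.
deff = 22.84271 / 27.369818 = 0.8346.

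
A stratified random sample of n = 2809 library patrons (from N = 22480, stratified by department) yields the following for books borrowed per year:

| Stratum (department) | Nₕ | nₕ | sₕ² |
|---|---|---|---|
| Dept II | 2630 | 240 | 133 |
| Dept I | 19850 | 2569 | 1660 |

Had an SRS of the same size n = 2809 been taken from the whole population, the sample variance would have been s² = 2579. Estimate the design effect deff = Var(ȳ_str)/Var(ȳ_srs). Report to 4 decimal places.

Var(ȳ_str) = Σ Wₕ²(1−fₕ)sₕ²/nₕ with Wₕ = Nₕ/22480:
  Dept II: (2630/22480)²·(1−240/2630)·133/240 = 0.0068928914
  Dept I: (19850/22480)²·(1−2569/19850)·1660/2569 = 0.43861224
  → Var(ȳ_str) = 0.44550513.
Var(ȳ_srs) = (1 − 2809/22480)·2579/2809 = 0.80339613.
deff = 0.44550513 / 0.80339613 = 0.5545.

0.5545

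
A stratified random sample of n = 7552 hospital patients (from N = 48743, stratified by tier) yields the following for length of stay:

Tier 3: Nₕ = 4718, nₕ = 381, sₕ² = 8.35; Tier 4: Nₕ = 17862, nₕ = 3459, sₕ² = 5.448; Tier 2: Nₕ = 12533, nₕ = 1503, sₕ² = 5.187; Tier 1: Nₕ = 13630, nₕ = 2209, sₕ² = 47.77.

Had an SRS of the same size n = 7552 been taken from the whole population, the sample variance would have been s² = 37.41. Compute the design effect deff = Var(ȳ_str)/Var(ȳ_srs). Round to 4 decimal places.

0.4723

Var(ȳ_str) = Σ Wₕ²(1−fₕ)sₕ²/nₕ with Wₕ = Nₕ/48743:
  Tier 3: (4718/48743)²·(1−381/4718)·8.35/381 = 1.8874886 × 10^-4
  Tier 4: (17862/48743)²·(1−3459/17862)·5.448/3459 = 1.7054739 × 10^-4
  Tier 2: (12533/48743)²·(1−1503/12533)·5.187/1503 = 2.0079982 × 10^-4
  Tier 1: (13630/48743)²·(1−2209/13630)·47.77/2209 = 0.0014168863
  → Var(ȳ_str) = 0.0019769824.
Var(ȳ_srs) = (1 − 7552/48743)·37.41/7552 = 0.0041861598.
deff = 0.0019769824 / 0.0041861598 = 0.4723.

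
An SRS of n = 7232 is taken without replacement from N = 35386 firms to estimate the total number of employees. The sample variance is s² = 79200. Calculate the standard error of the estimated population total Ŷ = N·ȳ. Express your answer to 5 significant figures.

104450

Var(Ŷ) = N²·Var(ȳ) = N²·(1 − n/N)·s²/n.
f = 7232/35386 = 0.20437461; Var(ȳ) = 0.79562539·79200/7232 = 8.7131541.
Var(Ŷ) = 35386² · 8.7131541 = 1.0910341 × 10^10.
SE(Ŷ) = √(1.0910341 × 10^10) = 104450.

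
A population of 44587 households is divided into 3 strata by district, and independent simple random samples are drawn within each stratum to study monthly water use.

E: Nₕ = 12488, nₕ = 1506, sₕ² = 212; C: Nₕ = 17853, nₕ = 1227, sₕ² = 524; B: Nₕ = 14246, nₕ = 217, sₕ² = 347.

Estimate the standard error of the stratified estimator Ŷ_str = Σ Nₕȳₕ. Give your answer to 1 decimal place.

Var(Ŷ_str) = Σₕ Nₕ²(1 − fₕ)sₕ²/nₕ.
E: 12488²·(1 − 1506/12488)·212/1506 = 1.9305685 × 10^7.
C: 17853²·(1 − 1227/17853)·524/1227 = 1.2676101 × 10^8.
B: 14246²·(1 − 217/14246)·347/217 = 3.1958721 × 10^8.
Sum = 4.6565391 × 10^8.
SE = √(4.6565391 × 10^8) = 21579.0.

21579.0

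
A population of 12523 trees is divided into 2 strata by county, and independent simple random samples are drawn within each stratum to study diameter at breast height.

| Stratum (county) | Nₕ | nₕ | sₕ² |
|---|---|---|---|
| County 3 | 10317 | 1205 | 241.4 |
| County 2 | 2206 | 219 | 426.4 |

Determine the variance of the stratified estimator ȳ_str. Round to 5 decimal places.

Var(ȳ_str) = Σₕ Wₕ²(1 − fₕ)sₕ²/nₕ with Wₕ = Nₕ/N, N = 12523.
County 3: Wₕ = 0.82384413; term = 0.82384413²·(1 − 0.11679752)·241.4/1205 = 0.12008827.
County 2: Wₕ = 0.17615587; term = 0.17615587²·(1 − 0.09927471)·426.4/219 = 0.054420145.
Sum = 0.17450842.

0.17451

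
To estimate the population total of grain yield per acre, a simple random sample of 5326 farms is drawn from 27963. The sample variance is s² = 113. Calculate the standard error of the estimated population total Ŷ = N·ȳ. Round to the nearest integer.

3665

Var(Ŷ) = N²·Var(ȳ) = N²·(1 − n/N)·s²/n.
f = 5326/27963 = 0.19046597; Var(ȳ) = 0.80953403·113/5326 = 0.017175619.
Var(Ŷ) = 27963² · 0.017175619 = 1.3430121 × 10^7.
SE(Ŷ) = √(1.3430121 × 10^7) = 3665.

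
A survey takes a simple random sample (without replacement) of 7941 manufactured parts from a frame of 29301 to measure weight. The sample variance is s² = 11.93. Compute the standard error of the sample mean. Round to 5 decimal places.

0.03309

Under SRS without replacement, Var(ȳ) = (1 − f)·s²/n with f = n/N = 7941/29301 = 0.27101464.
Var(ȳ) = (1 − 0.27101464)·11.93/7941 = 0.72898536·0.0015023297 = 0.0010951763.
SE(ȳ) = √(0.0010951763) = 0.03309.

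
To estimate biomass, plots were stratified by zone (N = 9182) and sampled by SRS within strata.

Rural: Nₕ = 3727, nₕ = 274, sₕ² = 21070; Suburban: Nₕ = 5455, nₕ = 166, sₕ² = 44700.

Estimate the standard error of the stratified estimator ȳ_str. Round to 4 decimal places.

10.1925

Var(ȳ_str) = Σₕ Wₕ²(1 − fₕ)sₕ²/nₕ with Wₕ = Nₕ/N, N = 9182.
Rural: Wₕ = 0.40590285; term = 0.40590285²·(1 − 0.07351757)·21070/274 = 11.738034.
Suburban: Wₕ = 0.59409715; term = 0.59409715²·(1 − 0.03043080)·44700/166 = 92.149542.
Sum = 103.88758.
SE = √(103.88758) = 10.1925.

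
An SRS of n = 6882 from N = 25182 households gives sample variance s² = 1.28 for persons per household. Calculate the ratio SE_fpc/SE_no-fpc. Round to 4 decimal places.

f = n/N = 6882/25182 = 0.27329045.
SE_no-fpc = √(s²/n) = 0.013637905; SE_fpc = √((1−f)s²/n) = 0.01162594.
Ratio = √(1−f) = 0.85247261.

0.8525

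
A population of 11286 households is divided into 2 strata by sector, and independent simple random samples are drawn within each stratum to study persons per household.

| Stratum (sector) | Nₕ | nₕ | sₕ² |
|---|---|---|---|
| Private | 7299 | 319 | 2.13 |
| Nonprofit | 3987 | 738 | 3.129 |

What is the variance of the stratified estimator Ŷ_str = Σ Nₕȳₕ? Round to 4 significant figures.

Var(Ŷ_str) = Σₕ Nₕ²(1 − fₕ)sₕ²/nₕ.
Private: 7299²·(1 − 319/7299)·2.13/319 = 340179.16.
Nonprofit: 3987²·(1 − 738/3987)·3.129/738 = 54921.849.
Sum = 395101.01.

395100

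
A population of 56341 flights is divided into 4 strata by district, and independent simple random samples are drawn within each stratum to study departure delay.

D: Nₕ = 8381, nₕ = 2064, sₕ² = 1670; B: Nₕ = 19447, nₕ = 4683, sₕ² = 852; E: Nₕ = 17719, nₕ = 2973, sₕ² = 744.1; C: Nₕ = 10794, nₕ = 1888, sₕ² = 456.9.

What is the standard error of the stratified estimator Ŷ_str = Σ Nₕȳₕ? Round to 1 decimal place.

Var(Ŷ_str) = Σₕ Nₕ²(1 − fₕ)sₕ²/nₕ.
D: 8381²·(1 − 2064/8381)·1670/2064 = 4.2836452 × 10^7.
B: 19447²·(1 − 4683/19447)·852/4683 = 5.2236262 × 10^7.
E: 17719²·(1 − 2973/17719)·744.1/2973 = 6.5395796 × 10^7.
C: 10794²·(1 − 1888/10794)·456.9/1888 = 2.3263994 × 10^7.
Sum = 1.837325 × 10^8.
SE = √(1.837325 × 10^8) = 13554.8.

13554.8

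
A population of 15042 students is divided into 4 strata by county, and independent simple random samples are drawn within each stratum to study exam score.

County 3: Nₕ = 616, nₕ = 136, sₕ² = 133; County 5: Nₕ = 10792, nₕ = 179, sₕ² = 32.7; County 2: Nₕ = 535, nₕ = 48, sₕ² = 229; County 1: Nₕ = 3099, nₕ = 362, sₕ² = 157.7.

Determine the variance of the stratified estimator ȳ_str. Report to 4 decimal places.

0.1156

Var(ȳ_str) = Σₕ Wₕ²(1 − fₕ)sₕ²/nₕ with Wₕ = Nₕ/N, N = 15042.
County 3: Wₕ = 0.04095200; term = 0.04095200²·(1 − 0.22077922)·133/136 = 0.0012779784.
County 5: Wₕ = 0.71745778; term = 0.71745778²·(1 − 0.01658636)·32.7/179 = 0.092474854.
County 2: Wₕ = 0.03556708; term = 0.03556708²·(1 − 0.08971963)·229/48 = 0.0054937111.
County 1: Wₕ = 0.20602314; term = 0.20602314²·(1 − 0.11681187)·157.7/362 = 0.016330833.
Sum = 0.11557738.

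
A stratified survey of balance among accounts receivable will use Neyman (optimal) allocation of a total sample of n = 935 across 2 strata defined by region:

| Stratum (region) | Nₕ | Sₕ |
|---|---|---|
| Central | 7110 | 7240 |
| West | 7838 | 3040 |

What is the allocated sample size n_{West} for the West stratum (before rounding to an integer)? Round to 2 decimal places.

295.85

Neyman allocation: nₕ = n·NₕSₕ / Σⱼ NⱼSⱼ.
Σ NⱼSⱼ = 7110·7240 + 7838·3040 = 7.530392 × 10^7.
n_{West} = 935·7838·3040 / (7.530392 × 10^7) = 295.85.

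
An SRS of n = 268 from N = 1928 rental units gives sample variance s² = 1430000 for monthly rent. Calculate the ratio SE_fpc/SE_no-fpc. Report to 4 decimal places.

0.9279

f = n/N = 268/1928 = 0.13900415.
SE_no-fpc = √(s²/n) = 73.046704; SE_fpc = √((1−f)s²/n) = 67.779935.
Ratio = √(1−f) = 0.92789862.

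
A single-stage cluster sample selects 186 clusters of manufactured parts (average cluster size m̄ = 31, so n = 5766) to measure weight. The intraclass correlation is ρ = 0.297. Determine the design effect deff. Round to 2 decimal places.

deff = 1 + (31 − 1)·0.297 = 1 + 8.91 = 9.91.

9.91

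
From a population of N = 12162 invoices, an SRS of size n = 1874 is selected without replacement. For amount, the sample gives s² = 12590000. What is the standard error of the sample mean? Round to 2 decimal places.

Under SRS without replacement, Var(ȳ) = (1 − f)·s²/n with f = n/N = 1874/12162 = 0.15408650.
Var(ȳ) = (1 − 0.15408650)·12590000/1874 = 0.84591350·6718.2497 = 5683.0582.
SE(ȳ) = √(5683.0582) = 75.39.

75.39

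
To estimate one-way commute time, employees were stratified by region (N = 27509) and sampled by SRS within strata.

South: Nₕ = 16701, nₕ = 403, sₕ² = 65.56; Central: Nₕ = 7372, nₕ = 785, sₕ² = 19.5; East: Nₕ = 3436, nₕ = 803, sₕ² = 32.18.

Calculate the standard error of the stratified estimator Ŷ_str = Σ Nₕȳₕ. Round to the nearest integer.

Var(Ŷ_str) = Σₕ Nₕ²(1 − fₕ)sₕ²/nₕ.
South: 16701²·(1 − 403/16701)·65.56/403 = 4.4280314 × 10^7.
Central: 7372²·(1 − 785/7372)·19.5/785 = 1.2062517 × 10^6.
East: 3436²·(1 − 803/3436)·32.18/803 = 362555.51.
Sum = 4.5849121 × 10^7.
SE = √(4.5849121 × 10^7) = 6771.

6771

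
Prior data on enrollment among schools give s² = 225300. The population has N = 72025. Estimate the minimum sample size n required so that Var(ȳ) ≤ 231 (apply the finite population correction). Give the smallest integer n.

963

Without fpc, n₀ = s²/D = 225300/231 = 975.3247.
With fpc, (1 − n/N)·s²/n ≤ D requires n ≥ n₀/(1 + n₀/N) = 975.3247/(1 + 975.3247/72025) = 962.2938.
Rounding up, n = 963.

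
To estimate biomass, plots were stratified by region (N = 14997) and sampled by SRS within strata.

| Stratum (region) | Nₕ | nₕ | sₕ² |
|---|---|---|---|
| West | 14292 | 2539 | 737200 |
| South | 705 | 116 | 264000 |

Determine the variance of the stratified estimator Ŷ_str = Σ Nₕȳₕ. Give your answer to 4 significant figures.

Var(Ŷ_str) = Σₕ Nₕ²(1 − fₕ)sₕ²/nₕ.
West: 14292²·(1 − 2539/14292)·737200/2539 = 4.8771304 × 10^10.
South: 705²·(1 − 116/705)·264000/116 = 9.4504034 × 10^8.
Sum = 4.9716344 × 10^10.

4.972 × 10^10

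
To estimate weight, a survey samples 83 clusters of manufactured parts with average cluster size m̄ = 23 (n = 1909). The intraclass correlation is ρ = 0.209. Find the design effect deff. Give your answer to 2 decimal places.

5.60

deff = 1 + (23 − 1)·0.209 = 1 + 4.598 = 5.598.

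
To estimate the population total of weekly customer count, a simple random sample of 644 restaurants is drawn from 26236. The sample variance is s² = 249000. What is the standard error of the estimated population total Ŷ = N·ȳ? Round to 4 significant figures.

Var(Ŷ) = N²·Var(ȳ) = N²·(1 − n/N)·s²/n.
f = 644/26236 = 0.02454642; Var(ȳ) = 0.97545358·249000/644 = 377.15519.
Var(Ŷ) = 26236² · 377.15519 = 2.5960636 × 10^11.
SE(Ŷ) = √(2.5960636 × 10^11) = 509500.

509500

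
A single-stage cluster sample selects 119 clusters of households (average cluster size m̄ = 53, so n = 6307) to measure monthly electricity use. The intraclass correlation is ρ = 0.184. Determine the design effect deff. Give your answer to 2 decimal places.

10.57

deff = 1 + (53 − 1)·0.184 = 1 + 9.568 = 10.568.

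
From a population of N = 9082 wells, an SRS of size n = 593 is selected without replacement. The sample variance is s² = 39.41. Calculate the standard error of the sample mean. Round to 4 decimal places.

0.2492

Under SRS without replacement, Var(ȳ) = (1 − f)·s²/n with f = n/N = 593/9082 = 0.06529399.
Var(ȳ) = (1 − 0.06529399)·39.41/593 = 0.93470601·0.066458685 = 0.062119332.
SE(ȳ) = √(0.062119332) = 0.2492.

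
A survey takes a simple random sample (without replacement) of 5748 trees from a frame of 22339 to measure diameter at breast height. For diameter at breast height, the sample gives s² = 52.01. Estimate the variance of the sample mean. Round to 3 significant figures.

Under SRS without replacement, Var(ȳ) = (1 − f)·s²/n with f = n/N = 5748/22339 = 0.25730785.
Var(ȳ) = (1 − 0.25730785)·52.01/5748 = 0.74269215·0.0090483646 = 0.0067201494.

0.00672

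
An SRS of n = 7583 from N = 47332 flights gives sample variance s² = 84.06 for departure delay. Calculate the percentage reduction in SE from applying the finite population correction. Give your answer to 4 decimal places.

8.3599

f = n/N = 7583/47332 = 0.16020874.
SE_no-fpc = √(s²/n) = 0.10528686; SE_fpc = √((1−f)s²/n) = 0.096485009.
Ratio = √(1−f) = 0.91640126. Reduction = 100·(1 − 0.91640126) = 8.3599%.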